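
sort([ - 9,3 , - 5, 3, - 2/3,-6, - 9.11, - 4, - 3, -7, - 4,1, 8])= [ - 9.11, - 9, - 7, - 6, - 5, - 4, - 4, - 3, - 2/3,1 , 3, 3, 8]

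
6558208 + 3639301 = 10197509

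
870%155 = 95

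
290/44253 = 290/44253 = 0.01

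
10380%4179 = 2022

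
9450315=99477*95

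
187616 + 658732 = 846348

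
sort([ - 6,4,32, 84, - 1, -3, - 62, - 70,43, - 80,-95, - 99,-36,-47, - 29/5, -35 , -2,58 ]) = [ - 99, - 95,-80 ,-70, - 62, - 47,- 36,- 35, -6,-29/5,  -  3 , - 2, - 1,4, 32,43 , 58,  84 ] 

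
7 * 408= 2856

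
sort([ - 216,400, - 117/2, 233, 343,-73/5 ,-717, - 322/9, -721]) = [ - 721 , - 717 , - 216, - 117/2,  -  322/9, - 73/5, 233 , 343, 400 ] 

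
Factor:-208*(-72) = 2^7 * 3^2*13^1 =14976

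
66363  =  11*6033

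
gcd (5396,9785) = 19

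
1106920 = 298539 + 808381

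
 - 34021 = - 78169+44148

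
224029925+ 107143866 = 331173791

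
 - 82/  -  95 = 82/95 = 0.86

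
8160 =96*85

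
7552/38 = 198 + 14/19 =198.74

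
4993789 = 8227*607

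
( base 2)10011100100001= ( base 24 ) h99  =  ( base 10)10017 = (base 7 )41130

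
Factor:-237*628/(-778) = 2^1*3^1*79^1*157^1*389^ ( - 1) = 74418/389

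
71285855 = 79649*895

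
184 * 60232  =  11082688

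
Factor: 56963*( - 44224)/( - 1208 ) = 314891464/151  =  2^3* 151^( - 1 ) * 691^1*56963^1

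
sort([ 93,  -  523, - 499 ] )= [ - 523, - 499, 93]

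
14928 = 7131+7797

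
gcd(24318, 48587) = 7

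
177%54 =15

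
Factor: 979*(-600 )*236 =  - 138626400 = - 2^5*3^1*5^2*11^1*59^1*89^1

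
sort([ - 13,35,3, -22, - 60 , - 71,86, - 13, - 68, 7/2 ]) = [-71,  -  68, - 60,-22, - 13, - 13, 3,7/2,35, 86 ]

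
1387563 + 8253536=9641099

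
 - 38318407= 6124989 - 44443396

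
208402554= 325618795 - 117216241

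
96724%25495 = 20239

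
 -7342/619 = -12+86/619 = - 11.86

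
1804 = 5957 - 4153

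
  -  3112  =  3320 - 6432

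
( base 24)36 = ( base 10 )78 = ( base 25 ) 33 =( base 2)1001110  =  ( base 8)116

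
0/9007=0 =0.00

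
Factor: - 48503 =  - 7^1 * 13^2*41^1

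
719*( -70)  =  -50330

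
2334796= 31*75316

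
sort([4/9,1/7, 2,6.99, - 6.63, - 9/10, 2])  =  [ - 6.63,  -  9/10, 1/7, 4/9,2,2, 6.99]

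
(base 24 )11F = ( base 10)615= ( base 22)15L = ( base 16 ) 267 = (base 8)1147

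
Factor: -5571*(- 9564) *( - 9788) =-521514858672 = - 2^4*3^3 * 619^1*797^1*2447^1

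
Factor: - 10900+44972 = 34072 = 2^3*4259^1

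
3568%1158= 94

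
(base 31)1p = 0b111000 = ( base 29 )1r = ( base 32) 1O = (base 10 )56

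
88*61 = 5368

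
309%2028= 309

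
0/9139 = 0 = 0.00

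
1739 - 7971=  - 6232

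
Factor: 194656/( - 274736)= - 158/223=- 2^1*79^1*223^( - 1)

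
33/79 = 33/79 = 0.42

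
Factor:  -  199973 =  - 311^1*643^1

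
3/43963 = 3/43963 = 0.00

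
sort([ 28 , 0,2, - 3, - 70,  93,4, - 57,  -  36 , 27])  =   [-70,  -  57, - 36,-3,0 , 2,4,27,  28,  93 ]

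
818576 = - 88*(- 9302 ) 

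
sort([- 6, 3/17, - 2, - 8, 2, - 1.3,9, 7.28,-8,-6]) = [ - 8, - 8, - 6,-6,- 2, - 1.3,3/17, 2, 7.28, 9] 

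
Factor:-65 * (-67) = 4355 =5^1 *13^1*67^1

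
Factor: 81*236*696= 2^5 *3^5*29^1*59^1 = 13304736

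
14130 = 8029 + 6101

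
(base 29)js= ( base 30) J9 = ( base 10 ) 579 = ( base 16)243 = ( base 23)124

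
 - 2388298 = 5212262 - 7600560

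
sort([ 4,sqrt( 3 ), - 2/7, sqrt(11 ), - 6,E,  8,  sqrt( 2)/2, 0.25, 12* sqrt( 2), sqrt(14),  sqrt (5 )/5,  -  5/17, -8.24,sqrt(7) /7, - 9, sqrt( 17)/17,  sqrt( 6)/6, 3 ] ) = [-9, - 8.24, - 6, - 5/17,-2/7, sqrt( 17)/17, 0.25,sqrt(7) /7, sqrt(6)/6,sqrt( 5) /5 , sqrt( 2 ) /2, sqrt( 3 ) , E,  3,  sqrt (11 ),sqrt( 14),4,8,  12  *  sqrt( 2)]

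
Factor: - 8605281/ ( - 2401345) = 3^1 * 5^( - 1)*17^1 * 29^( - 1 )*16561^( - 1)*168731^1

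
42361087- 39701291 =2659796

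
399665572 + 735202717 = 1134868289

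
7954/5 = 7954/5  =  1590.80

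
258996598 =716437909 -457441311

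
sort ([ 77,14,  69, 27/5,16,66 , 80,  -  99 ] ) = [ - 99, 27/5, 14, 16,66,  69, 77  ,  80]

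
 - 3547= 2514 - 6061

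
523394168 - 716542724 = -193148556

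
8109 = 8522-413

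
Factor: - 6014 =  - 2^1*31^1*97^1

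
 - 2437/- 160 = 2437/160 = 15.23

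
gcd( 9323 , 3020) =1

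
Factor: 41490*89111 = 3697215390 = 2^1*3^2*5^1*11^1*461^1*8101^1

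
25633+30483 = 56116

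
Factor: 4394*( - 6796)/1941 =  - 29861624/1941=- 2^3*3^( - 1) * 13^3*647^ ( - 1 )*1699^1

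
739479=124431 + 615048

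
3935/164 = 23+ 163/164 = 23.99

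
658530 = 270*2439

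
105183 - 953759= - 848576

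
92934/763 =92934/763 = 121.80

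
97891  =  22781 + 75110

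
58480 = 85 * 688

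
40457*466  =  18852962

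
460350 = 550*837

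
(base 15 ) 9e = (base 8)225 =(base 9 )175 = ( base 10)149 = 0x95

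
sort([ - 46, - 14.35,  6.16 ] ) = [-46, - 14.35, 6.16]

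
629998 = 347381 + 282617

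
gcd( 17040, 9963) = 3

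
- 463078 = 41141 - 504219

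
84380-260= 84120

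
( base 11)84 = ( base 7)161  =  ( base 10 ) 92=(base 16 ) 5C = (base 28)38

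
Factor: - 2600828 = -2^2*163^1*3989^1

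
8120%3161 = 1798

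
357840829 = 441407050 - 83566221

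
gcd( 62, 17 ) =1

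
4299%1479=1341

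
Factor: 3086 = 2^1*1543^1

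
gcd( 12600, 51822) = 18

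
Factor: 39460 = 2^2*5^1*1973^1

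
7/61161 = 7/61161= 0.00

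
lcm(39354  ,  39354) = 39354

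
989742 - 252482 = 737260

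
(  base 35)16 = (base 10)41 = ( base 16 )29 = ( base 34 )17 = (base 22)1j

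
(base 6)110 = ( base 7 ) 60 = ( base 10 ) 42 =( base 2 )101010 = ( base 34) 18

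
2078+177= 2255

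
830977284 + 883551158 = 1714528442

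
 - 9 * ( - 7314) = 65826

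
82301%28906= 24489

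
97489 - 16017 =81472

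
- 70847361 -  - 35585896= - 35261465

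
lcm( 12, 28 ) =84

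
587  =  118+469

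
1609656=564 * 2854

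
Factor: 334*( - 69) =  - 23046 = - 2^1*3^1*23^1*167^1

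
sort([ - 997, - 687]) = [ - 997, - 687]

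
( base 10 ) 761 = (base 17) 2ad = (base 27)115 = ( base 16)2f9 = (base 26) 137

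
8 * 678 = 5424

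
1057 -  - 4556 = 5613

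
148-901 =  - 753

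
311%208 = 103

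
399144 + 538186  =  937330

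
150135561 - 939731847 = -789596286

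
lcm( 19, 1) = 19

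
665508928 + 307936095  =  973445023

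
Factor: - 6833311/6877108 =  - 2^( - 2) * 7^ ( - 1)* 73^1 * 79^(- 1)*3109^ ( - 1)* 93607^1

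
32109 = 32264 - 155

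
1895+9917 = 11812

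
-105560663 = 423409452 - 528970115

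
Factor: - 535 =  - 5^1*107^1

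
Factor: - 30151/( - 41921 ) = 2741/3811 = 37^( - 1)*103^(-1)*2741^1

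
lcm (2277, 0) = 0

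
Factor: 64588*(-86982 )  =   - 5617993416 = - 2^3*3^1*7^1*19^1*67^1*109^1*241^1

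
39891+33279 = 73170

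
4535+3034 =7569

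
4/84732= 1/21183 = 0.00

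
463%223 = 17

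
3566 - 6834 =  - 3268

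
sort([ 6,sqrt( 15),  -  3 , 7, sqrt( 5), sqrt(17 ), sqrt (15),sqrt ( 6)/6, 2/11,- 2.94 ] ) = [ - 3, -2.94, 2/11 , sqrt(6) /6,sqrt(5),sqrt( 15),sqrt( 15), sqrt( 17 ),6,7 ]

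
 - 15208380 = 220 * ( - 69129 )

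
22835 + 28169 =51004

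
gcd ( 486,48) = 6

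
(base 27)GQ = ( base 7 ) 1223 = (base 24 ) J2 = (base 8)712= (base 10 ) 458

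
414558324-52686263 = 361872061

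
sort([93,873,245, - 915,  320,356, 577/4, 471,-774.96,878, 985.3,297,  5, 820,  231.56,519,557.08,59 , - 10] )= [ - 915, - 774.96, - 10,5, 59, 93,577/4, 231.56,245,297,320,356,471,  519,557.08,820,873,878, 985.3 ] 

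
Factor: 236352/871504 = 14772/54469 = 2^2*3^1*1231^1*54469^( - 1)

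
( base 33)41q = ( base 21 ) A05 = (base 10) 4415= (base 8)10477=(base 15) 1495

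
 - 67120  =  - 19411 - 47709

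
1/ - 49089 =-1/49089 = - 0.00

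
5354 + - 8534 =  - 3180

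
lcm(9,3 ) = 9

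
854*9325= 7963550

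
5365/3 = 1788 + 1/3 = 1788.33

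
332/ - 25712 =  - 1  +  6345/6428 = -  0.01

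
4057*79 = 320503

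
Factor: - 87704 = - 2^3*19^1*577^1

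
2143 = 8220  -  6077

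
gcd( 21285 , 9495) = 45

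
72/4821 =24/1607 = 0.01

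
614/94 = 6 + 25/47 = 6.53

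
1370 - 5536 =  - 4166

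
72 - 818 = -746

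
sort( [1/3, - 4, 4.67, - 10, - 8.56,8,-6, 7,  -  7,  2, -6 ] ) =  [ - 10,  -  8.56,- 7,- 6,-6 ,-4 , 1/3,2 , 4.67 , 7 , 8]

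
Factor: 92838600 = 2^3*3^2*5^2*51577^1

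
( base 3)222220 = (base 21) 1DC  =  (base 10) 726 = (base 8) 1326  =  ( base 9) 886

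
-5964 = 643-6607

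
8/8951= 8/8951 = 0.00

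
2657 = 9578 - 6921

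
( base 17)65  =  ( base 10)107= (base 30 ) 3h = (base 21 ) 52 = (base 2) 1101011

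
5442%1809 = 15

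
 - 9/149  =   - 1  +  140/149 = - 0.06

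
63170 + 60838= 124008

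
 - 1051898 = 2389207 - 3441105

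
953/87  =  10+83/87 = 10.95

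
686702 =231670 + 455032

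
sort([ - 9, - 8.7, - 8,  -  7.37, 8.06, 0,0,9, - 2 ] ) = [ - 9, - 8.7, - 8, - 7.37, - 2, 0,0, 8.06,9]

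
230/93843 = 230/93843 = 0.00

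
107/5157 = 107/5157 = 0.02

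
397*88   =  34936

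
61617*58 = 3573786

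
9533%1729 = 888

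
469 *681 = 319389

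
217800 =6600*33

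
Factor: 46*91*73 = 305578 = 2^1*7^1*13^1*23^1* 73^1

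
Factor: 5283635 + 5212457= 10496092 = 2^2*2624023^1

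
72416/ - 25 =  - 2897  +  9/25= - 2896.64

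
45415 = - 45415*( - 1)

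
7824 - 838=6986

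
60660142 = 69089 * 878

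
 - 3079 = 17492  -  20571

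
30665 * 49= 1502585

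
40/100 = 2/5= 0.40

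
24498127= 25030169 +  - 532042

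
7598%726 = 338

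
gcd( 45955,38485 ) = 5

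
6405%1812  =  969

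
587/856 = 587/856 = 0.69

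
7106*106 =753236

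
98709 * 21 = 2072889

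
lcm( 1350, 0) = 0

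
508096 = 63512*8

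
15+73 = 88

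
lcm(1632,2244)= 17952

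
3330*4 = 13320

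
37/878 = 37/878 = 0.04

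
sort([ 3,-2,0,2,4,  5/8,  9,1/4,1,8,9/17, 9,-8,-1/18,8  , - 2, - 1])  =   [ - 8,-2,-2,-1, - 1/18,0,1/4, 9/17, 5/8 , 1,2, 3,4, 8,  8,9,9 ] 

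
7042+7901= 14943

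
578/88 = 289/44 = 6.57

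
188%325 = 188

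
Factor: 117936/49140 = 12/5=2^2*3^1*5^( - 1)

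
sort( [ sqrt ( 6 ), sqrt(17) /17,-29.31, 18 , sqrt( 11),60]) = [ - 29.31, sqrt(17) /17, sqrt( 6), sqrt( 11),18,60]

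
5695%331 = 68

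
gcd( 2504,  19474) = 2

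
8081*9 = 72729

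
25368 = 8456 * 3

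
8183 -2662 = 5521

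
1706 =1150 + 556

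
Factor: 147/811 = 3^1*7^2*811^ ( -1 ) 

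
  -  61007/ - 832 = 61007/832 = 73.33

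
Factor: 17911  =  17911^1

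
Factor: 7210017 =3^2*23^1*61^1*571^1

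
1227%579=69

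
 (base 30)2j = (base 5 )304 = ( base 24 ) 37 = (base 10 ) 79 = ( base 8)117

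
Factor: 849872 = 2^4*53117^1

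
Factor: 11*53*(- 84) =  - 48972 = - 2^2*3^1*7^1  *11^1*53^1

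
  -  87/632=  - 87/632 = - 0.14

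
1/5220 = 1/5220 = 0.00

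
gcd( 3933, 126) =9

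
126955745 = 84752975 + 42202770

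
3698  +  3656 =7354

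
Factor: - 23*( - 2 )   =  2^1*23^1 = 46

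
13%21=13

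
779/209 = 41/11 = 3.73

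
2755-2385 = 370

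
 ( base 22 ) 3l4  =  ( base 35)1JS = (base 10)1918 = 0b11101111110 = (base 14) 9B0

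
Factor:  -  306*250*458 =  - 35037000 =-  2^3*3^2*5^3 * 17^1*229^1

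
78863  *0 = 0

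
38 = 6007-5969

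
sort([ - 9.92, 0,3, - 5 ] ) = [ - 9.92, - 5,0, 3 ] 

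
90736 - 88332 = 2404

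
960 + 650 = 1610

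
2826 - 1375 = 1451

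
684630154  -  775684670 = -91054516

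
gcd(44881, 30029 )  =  1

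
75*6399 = 479925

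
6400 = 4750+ 1650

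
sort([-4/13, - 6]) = [ - 6, - 4/13]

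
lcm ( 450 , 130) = 5850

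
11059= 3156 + 7903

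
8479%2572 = 763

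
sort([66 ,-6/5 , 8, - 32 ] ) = [ - 32, - 6/5 , 8,66 ]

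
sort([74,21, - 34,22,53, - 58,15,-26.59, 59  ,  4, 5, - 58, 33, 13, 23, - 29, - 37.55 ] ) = [-58,-58, - 37.55, - 34, -29,-26.59, 4,  5, 13,15, 21, 22, 23, 33, 53,  59,74]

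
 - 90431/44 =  - 8221/4= - 2055.25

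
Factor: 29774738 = 2^1*7^1*2126767^1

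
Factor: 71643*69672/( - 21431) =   -  2^3*3^2*11^1 * 13^1*29^( - 1 )*167^1*739^( - 1)*2903^1 = - 4991511096/21431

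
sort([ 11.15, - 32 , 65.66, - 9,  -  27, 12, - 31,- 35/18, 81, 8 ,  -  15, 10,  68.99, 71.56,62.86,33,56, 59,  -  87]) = [ - 87 , - 32, - 31,-27, - 15, - 9,  -  35/18,8,  10,  11.15, 12,33, 56,  59,62.86,  65.66, 68.99,71.56 , 81 ]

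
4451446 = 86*51761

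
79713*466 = 37146258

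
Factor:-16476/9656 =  - 4119/2414 = - 2^(-1 )*3^1*17^( - 1 )*71^ ( - 1)*1373^1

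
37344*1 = 37344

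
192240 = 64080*3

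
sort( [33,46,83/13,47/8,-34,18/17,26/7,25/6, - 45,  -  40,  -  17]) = [ - 45,-40, - 34,- 17,  18/17,26/7,25/6,  47/8,  83/13, 33, 46] 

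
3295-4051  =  -756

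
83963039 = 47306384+36656655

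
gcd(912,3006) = 6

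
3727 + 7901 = 11628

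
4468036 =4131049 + 336987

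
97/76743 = 97/76743 = 0.00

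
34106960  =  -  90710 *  ( - 376)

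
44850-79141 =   -  34291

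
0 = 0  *105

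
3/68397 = 1/22799 = 0.00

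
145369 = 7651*19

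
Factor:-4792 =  -2^3*599^1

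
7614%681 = 123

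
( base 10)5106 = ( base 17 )10b6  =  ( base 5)130411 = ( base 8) 11762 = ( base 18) fdc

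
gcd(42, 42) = 42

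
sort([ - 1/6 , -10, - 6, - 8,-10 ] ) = [  -  10,  -  10, - 8,-6,  -  1/6 ] 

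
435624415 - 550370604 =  - 114746189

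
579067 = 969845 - 390778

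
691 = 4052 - 3361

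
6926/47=6926/47=147.36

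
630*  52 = 32760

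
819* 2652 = 2171988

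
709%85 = 29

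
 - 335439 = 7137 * ( - 47 )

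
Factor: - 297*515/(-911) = 3^3*5^1*11^1*103^1*911^( - 1 ) = 152955/911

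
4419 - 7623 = -3204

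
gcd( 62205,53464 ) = 1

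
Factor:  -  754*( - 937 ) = 706498 = 2^1*13^1*29^1*937^1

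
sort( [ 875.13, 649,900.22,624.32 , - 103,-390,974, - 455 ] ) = [ - 455,-390,-103,624.32, 649 , 875.13,900.22,974]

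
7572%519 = 306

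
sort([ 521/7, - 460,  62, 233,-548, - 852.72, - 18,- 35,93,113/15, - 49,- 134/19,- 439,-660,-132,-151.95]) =[ - 852.72, - 660, - 548, - 460, - 439, - 151.95 ,  -  132, - 49, - 35, - 18 , - 134/19,113/15,62 , 521/7,93,233 ] 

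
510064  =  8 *63758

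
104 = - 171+275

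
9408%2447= 2067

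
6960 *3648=25390080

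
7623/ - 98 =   -  78 + 3/14  =  -77.79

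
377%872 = 377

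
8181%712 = 349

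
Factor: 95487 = 3^1*7^1 * 4547^1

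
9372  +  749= 10121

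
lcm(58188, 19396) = 58188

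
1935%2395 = 1935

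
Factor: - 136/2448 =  - 2^( - 1)*3^( - 2 ) = -  1/18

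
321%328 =321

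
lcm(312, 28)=2184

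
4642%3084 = 1558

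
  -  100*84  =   - 8400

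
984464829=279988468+704476361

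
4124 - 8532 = -4408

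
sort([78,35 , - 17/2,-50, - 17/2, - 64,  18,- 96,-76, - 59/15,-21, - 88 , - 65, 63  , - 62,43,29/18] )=[- 96, - 88 , - 76, - 65, - 64,-62,  -  50, - 21,- 17/2, - 17/2 , - 59/15, 29/18,  18 , 35,43,63, 78]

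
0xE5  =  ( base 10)229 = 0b11100101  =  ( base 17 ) d8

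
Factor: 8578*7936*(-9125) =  - 621184448000= - 2^9*5^3 * 31^1 * 73^1*4289^1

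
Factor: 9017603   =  7^1 * 37^2 *941^1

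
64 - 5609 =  - 5545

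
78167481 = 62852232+15315249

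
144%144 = 0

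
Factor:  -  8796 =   -  2^2*3^1*733^1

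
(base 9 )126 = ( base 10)105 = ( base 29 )3i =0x69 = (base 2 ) 1101001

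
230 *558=128340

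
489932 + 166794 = 656726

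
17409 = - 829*( - 21) 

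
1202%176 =146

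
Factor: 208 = 2^4*13^1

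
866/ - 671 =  - 2 + 476/671=- 1.29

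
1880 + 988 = 2868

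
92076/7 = 13153  +  5/7 = 13153.71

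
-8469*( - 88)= 745272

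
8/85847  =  8/85847 = 0.00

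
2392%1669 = 723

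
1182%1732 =1182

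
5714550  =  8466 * 675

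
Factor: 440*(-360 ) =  - 158400 = - 2^6*3^2*5^2*11^1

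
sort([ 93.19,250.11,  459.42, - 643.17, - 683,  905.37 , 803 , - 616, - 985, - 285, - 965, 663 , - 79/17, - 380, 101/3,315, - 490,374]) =[  -  985, - 965 , - 683, - 643.17, -616, -490,- 380, -285, - 79/17, 101/3,93.19 , 250.11, 315,374,  459.42,  663,803,905.37]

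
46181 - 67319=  - 21138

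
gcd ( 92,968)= 4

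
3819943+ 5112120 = 8932063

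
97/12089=97/12089 = 0.01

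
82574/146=565 + 42/73 = 565.58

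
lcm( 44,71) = 3124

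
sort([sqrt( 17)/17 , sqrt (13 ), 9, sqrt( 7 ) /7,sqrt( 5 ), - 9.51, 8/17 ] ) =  [ - 9.51, sqrt( 17)/17,sqrt(7)/7,8/17, sqrt( 5),sqrt(13),9 ] 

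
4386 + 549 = 4935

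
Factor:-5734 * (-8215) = 2^1 * 5^1*31^1 * 47^1 * 53^1*61^1 = 47104810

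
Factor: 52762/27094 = 19^( - 1) * 37^1 = 37/19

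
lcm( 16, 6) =48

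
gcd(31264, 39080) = 7816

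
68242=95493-27251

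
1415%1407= 8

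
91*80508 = 7326228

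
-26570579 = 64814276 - 91384855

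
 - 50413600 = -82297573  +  31883973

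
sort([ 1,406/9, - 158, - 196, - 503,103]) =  [ - 503,-196, - 158,1,406/9,103 ]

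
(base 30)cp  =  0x181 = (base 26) EL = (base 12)281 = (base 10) 385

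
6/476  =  3/238 =0.01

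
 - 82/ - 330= 41/165=0.25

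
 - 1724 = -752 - 972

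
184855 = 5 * 36971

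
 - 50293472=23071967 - 73365439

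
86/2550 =43/1275 = 0.03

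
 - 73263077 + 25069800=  - 48193277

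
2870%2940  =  2870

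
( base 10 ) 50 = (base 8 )62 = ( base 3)1212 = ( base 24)22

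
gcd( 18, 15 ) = 3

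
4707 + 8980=13687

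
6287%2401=1485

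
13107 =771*17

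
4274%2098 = 78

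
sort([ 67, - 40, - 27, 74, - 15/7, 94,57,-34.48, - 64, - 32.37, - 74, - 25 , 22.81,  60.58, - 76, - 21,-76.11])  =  [ - 76.11 , - 76, - 74, - 64, - 40, - 34.48,-32.37 ,  -  27, - 25 ,-21,-15/7,22.81,  57, 60.58,67, 74,94 ] 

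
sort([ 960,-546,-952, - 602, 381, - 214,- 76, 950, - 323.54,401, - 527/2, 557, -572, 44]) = [ - 952, - 602, - 572, - 546, - 323.54,-527/2, - 214, - 76, 44, 381, 401,557, 950, 960] 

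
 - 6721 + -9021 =-15742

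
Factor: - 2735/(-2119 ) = 5^1*13^(  -  1)*163^( - 1 )*547^1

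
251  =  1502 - 1251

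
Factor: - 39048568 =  - 2^3*13^1*375467^1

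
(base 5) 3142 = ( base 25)gm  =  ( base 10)422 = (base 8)646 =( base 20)112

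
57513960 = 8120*7083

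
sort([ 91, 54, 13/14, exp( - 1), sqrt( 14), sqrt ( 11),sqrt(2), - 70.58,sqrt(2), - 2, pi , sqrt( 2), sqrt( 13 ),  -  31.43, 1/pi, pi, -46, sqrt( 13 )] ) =[-70.58, - 46, - 31.43,  -  2,  1/pi,  exp(- 1 ), 13/14,sqrt(2) , sqrt( 2),  sqrt( 2), pi, pi,sqrt( 11), sqrt( 13),sqrt(13) , sqrt (14 ), 54 , 91] 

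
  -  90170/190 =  - 475 + 8/19 =- 474.58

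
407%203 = 1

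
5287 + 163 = 5450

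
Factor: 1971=3^3*73^1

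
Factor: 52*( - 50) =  - 2600 =- 2^3* 5^2*13^1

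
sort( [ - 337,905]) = [  -  337, 905]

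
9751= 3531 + 6220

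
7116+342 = 7458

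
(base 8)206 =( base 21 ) 68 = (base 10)134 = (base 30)4e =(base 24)5e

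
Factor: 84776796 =2^2*3^2*13^1 * 79^1*2293^1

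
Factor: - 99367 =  - 99367^1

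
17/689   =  17/689= 0.02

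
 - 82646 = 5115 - 87761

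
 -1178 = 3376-4554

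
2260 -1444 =816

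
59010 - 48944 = 10066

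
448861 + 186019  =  634880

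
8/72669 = 8/72669 = 0.00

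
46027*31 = 1426837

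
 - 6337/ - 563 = 6337/563 = 11.26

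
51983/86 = 51983/86 = 604.45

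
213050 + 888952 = 1102002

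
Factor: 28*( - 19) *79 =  - 42028  =  - 2^2*7^1*19^1*79^1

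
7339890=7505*978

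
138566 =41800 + 96766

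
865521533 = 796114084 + 69407449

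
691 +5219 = 5910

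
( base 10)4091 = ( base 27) 5ge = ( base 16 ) ffb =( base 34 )3IB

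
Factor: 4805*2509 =12055745 = 5^1*13^1*31^2*193^1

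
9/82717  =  9/82717 = 0.00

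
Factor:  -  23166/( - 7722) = 3 = 3^1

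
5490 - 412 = 5078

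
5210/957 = 5+425/957 = 5.44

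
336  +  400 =736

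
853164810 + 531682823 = 1384847633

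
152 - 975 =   -  823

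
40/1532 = 10/383 =0.03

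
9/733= 9/733 = 0.01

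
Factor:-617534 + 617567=3^1*11^1 = 33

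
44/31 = 1 + 13/31= 1.42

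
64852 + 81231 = 146083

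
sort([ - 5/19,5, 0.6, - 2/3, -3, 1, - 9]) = [ - 9, -3, - 2/3,- 5/19,0.6, 1 , 5 ]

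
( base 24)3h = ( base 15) 5E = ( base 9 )108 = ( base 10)89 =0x59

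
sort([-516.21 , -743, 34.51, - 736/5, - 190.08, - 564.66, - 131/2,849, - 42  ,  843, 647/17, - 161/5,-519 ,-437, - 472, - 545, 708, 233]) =[  -  743,-564.66, - 545, - 519, - 516.21,- 472, - 437 , - 190.08, - 736/5, - 131/2 , - 42, - 161/5 , 34.51,  647/17, 233 , 708,843,849 ]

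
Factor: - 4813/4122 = -2^( - 1 )*3^(-2)*229^( - 1 )*4813^1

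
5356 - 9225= - 3869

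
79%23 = 10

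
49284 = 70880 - 21596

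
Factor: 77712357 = 3^1*25904119^1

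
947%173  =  82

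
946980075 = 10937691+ 936042384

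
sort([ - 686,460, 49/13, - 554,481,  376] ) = [ - 686, - 554, 49/13, 376, 460 , 481]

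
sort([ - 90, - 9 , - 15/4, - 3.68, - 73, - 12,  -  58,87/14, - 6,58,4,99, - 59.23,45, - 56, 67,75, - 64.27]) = [ - 90,-73,- 64.27, - 59.23,-58, - 56,-12,  -  9,-6, - 15/4,-3.68, 4, 87/14, 45, 58 , 67, 75,99]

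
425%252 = 173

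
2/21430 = 1/10715=0.00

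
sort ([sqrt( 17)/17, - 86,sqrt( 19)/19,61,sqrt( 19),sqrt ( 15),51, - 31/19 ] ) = [-86, - 31/19,sqrt(19 )/19, sqrt(17)/17,sqrt( 15), sqrt(19 ), 51, 61]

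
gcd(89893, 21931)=241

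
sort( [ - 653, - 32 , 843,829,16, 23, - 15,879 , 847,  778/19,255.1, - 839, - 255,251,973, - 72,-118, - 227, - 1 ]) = [ - 839, - 653, - 255, - 227, - 118, - 72, - 32,-15,  -  1, 16, 23, 778/19,251, 255.1, 829, 843,847, 879,973]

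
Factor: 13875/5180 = 75/28= 2^ ( - 2)*3^1*5^2*7^( - 1 ) 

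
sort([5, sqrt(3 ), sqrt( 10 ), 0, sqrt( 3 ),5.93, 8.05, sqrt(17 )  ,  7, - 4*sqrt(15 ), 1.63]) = [  -  4 *sqrt(15 ), 0, 1.63,sqrt( 3 ), sqrt( 3),sqrt( 10 ),  sqrt( 17), 5,5.93, 7, 8.05 ]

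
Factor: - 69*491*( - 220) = 2^2 * 3^1 *5^1*11^1*23^1*491^1 = 7453380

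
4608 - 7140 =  - 2532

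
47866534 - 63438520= - 15571986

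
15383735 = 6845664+8538071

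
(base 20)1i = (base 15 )28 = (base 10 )38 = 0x26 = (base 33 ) 15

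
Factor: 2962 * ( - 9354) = -27706548 = -  2^2* 3^1*1481^1*1559^1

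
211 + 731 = 942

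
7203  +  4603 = 11806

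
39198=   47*834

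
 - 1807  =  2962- 4769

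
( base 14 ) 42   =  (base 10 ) 58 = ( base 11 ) 53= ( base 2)111010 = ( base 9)64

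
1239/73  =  1239/73 = 16.97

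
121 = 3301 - 3180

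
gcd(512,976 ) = 16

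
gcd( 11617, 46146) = 1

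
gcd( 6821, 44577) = 1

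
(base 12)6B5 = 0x3e9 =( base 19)2ED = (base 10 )1001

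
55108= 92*599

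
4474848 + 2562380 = 7037228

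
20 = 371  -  351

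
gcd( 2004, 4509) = 501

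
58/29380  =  29/14690= 0.00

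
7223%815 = 703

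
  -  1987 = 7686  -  9673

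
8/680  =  1/85 = 0.01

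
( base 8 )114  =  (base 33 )2A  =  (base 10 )76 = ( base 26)2O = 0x4c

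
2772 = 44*63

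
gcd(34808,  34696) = 8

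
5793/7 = 5793/7 = 827.57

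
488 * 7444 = 3632672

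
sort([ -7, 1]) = [-7,1 ]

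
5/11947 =5/11947 =0.00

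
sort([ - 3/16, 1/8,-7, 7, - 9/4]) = [ - 7, - 9/4, - 3/16, 1/8,7]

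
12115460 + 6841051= 18956511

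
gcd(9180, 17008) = 4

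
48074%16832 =14410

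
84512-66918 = 17594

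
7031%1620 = 551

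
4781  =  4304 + 477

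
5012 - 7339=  - 2327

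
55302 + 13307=68609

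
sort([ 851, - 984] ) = [ - 984,851 ]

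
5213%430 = 53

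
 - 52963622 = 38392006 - 91355628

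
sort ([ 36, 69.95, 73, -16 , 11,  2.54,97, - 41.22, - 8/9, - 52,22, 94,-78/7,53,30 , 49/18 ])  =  [  -  52, - 41.22, - 16,  -  78/7, - 8/9, 2.54,49/18,11,22, 30,36,53,69.95, 73, 94,97]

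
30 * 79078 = 2372340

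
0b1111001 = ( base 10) 121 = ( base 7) 232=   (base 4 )1321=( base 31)3S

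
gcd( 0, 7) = 7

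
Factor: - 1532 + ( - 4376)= - 2^2*7^1  *  211^1= - 5908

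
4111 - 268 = 3843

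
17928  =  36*498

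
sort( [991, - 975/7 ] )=[-975/7,  991 ] 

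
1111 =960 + 151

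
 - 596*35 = -20860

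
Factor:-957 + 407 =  - 550 = - 2^1*5^2*11^1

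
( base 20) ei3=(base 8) 13513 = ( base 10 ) 5963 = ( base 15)1b78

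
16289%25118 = 16289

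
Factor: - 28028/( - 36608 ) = 49/64 = 2^(-6)*7^2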